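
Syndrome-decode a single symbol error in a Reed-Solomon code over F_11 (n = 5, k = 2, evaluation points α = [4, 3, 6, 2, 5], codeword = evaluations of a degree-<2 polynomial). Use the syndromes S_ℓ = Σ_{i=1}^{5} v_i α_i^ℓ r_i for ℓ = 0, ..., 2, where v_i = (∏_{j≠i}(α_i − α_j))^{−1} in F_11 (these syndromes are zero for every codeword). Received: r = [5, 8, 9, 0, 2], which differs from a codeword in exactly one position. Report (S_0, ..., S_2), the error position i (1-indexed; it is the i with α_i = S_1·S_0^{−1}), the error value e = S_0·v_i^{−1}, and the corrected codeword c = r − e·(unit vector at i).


S = (5, 8, 4), error at position 3, error magnitude e = 10, c = [5, 8, 10, 0, 2].

Step 1: column multipliers v_i = (∏_{j≠i}(α_i − α_j))^{−1} mod 11.
  i = 1 (α = 4): (4−3)(4−6)(4−2)(4−5) = 1·(−2)·2·(−1) = 4 ≡ 4, so v_1 = 4^{−1} = 3 (mod 11).
  i = 2 (α = 3): (3−4)(3−6)(3−2)(3−5) = (−1)·(−3)·1·(−2) = −6 ≡ 5, so v_2 = 5^{−1} = 9 (mod 11).
  i = 3 (α = 6): (6−4)(6−3)(6−2)(6−5) = 2·3·4·1 = 24 ≡ 2, so v_3 = 2^{−1} = 6 (mod 11).
  i = 4 (α = 2): (2−4)(2−3)(2−6)(2−5) = (−2)·(−1)·(−4)·(−3) = 24 ≡ 2, so v_4 = 2^{−1} = 6 (mod 11).
  i = 5 (α = 5): (5−4)(5−3)(5−6)(5−2) = 1·2·(−1)·3 = −6 ≡ 5, so v_5 = 5^{−1} = 9 (mod 11).
  v = [3, 9, 6, 6, 9].
Step 2: syndromes of r = [5, 8, 9, 0, 2] (all sums mod 11).
  S_0 = Σ v_i r_i = 3·5 + 9·8 + 6·9 + 6·0 + 9·2 = 159 ≡ 5.
  S_1 = Σ v_i α_i r_i = 3·4·5 + 9·3·8 + 6·6·9 + 6·2·0 + 9·5·2 = 690 ≡ 8.
  α_i^2 mod 11 = [5, 9, 3, 4, 3].
  S_2 = Σ v_i α_i^2 r_i = 3·5·5 + 9·9·8 + 6·3·9 + 6·4·0 + 9·3·2 = 939 ≡ 4.
  S = (5, 8, 4) ≠ 0, so r is not a codeword (an error is present).
Step 3: locate the error. For a single error e at position i, S_ℓ = v_i·e·α_i^ℓ, so α_err = S_1/S_0.
  S_0^{−1} = 5^{−1} = 9 (mod 11), so α_err = 8·9 = 72 ≡ 6 = α_3. Error position i = 3.
  Consistency check: S_2/S_1 = 4·7 = 28 ≡ 6 = α_err ✓ (single-error assumption holds).
Step 4: error magnitude e = S_0/v_3 = S_0·∏_{j≠3}(α_3 − α_j) = 5·2 = 10 ≡ 10 (mod 11).
Step 5: correct position 3: c_3 = r_3 − e = 9 − 10 ≡ 10 (mod 11). Hence c = [5, 8, 10, 0, 2].
  Check: interpolating c through the α_i gives m(x) = 6 + 8·x (degree < 2) with m(α_i) = c_i for every i, so c is indeed a codeword.


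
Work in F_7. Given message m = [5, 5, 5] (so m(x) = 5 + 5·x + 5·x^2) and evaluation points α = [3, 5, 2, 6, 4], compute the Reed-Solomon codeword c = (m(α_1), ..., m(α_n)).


c = [2, 1, 0, 5, 0]

Message polynomial: m(x) = 5 + 5·x + 5·x^2 (mod 7).
For each evaluation point α_i, compute m(α_i) mod 7:
  α_1 = 3: Horner steps 5 → 6 → 2, so m(3) = 2.
  α_2 = 5: Horner steps 5 → 2 → 1, so m(5) = 1.
  α_3 = 2: Horner steps 5 → 1 → 0, so m(2) = 0.
  α_4 = 6: Horner steps 5 → 0 → 5, so m(6) = 5.
  α_5 = 4: Horner steps 5 → 4 → 0, so m(4) = 0.
Codeword c = [2, 1, 0, 5, 0] ∈ F_7^5.


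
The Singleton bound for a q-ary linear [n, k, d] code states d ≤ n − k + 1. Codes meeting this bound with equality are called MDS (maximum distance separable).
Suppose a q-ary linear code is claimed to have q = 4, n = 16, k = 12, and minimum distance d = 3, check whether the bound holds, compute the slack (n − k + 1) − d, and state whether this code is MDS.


Singleton RHS = n − k + 1 = 5, slack = 2, bound satisfied, not MDS.

Singleton bound: d ≤ n − k + 1.
Here n = 16, k = 12, so n − k + 1 = 5.
Given d = 3, check d ≤ 5: YES.
Slack = (n − k + 1) − d = 2.
The code is NOT MDS (slack = 2 > 0).
Description: the claimed parameters are [16, 12, 3]_4; such a code would be non-MDS.


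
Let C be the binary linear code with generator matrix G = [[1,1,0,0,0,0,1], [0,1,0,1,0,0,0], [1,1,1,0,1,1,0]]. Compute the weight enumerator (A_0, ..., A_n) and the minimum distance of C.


Weight distribution: A_0 = 1, A_2 = 1, A_3 = 2, A_4 = 1, A_5 = 2, A_6 = 1. Minimum distance d = 2.

Enumerate all 2^3 = 8 messages m ∈ F_2^3.
For each, compute codeword c = mG in F_2^7, then tally its weight.
  m = 000 → c = 0000000, weight = 0.
  m = 100 → c = 1100001, weight = 3.
  m = 010 → c = 0101000, weight = 2.
  m = 110 → c = 1001001, weight = 3.
  m = 001 → c = 1110110, weight = 5.
  m = 101 → c = 0010111, weight = 4.
  m = 011 → c = 1011110, weight = 5.
  m = 111 → c = 0111111, weight = 6.
Tally weights:
  weight 0: 1 codewords.
  weight 2: 1 codewords.
  weight 3: 2 codewords.
  weight 4: 1 codewords.
  weight 5: 2 codewords.
  weight 6: 1 codewords.
Minimum distance d = smallest w > 0 with A_w > 0 = 2.
Sanity: Σ A_w = 8 = 2^3 = 8 ✓.


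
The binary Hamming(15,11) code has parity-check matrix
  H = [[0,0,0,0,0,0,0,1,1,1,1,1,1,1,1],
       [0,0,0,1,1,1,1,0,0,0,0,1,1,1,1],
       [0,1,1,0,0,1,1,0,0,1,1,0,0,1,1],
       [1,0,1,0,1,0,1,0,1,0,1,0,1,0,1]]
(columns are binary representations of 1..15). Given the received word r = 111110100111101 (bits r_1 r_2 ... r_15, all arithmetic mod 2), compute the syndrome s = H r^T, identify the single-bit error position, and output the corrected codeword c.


s = (1, 0, 0, 1)^T, error position = 9, corrected codeword c = 111110101111101

Compute s = H r^T mod 2 one row at a time:
  s_1 = 0 + 0 + 1 + 1 + 1 + 1 + 0 + 1 = 5 ≡ 1 (mod 2).
  s_2 = 1 + 1 + 0 + 1 + 1 + 1 + 0 + 1 = 6 ≡ 0 (mod 2).
  s_3 = 1 + 1 + 0 + 1 + 1 + 1 + 0 + 1 = 6 ≡ 0 (mod 2).
  s_4 = 1 + 1 + 1 + 1 + 0 + 1 + 1 + 1 = 7 ≡ 1 (mod 2).
s = (1, 0, 0, 1)^T — this equals column 9 of H (binary 1001), so error is at position 9.
Correct: flip bit 9 of r = 111110100111101 to get c = 111110101111101.


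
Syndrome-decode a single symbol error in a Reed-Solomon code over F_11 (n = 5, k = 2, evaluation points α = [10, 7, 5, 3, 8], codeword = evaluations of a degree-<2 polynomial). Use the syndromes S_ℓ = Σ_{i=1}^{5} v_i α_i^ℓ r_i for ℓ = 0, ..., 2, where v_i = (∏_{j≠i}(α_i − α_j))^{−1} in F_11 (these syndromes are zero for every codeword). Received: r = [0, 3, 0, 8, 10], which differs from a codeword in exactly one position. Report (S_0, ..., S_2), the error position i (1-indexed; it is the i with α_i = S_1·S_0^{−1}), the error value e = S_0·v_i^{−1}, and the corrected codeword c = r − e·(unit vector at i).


S = (9, 2, 9), error at position 1, error magnitude e = 9, c = [2, 3, 0, 8, 10].

Step 1: column multipliers v_i = (∏_{j≠i}(α_i − α_j))^{−1} mod 11.
  i = 1 (α = 10): (10−7)(10−5)(10−3)(10−8) = 3·5·7·2 = 210 ≡ 1, so v_1 = 1^{−1} = 1 (mod 11).
  i = 2 (α = 7): (7−10)(7−5)(7−3)(7−8) = (−3)·2·4·(−1) = 24 ≡ 2, so v_2 = 2^{−1} = 6 (mod 11).
  i = 3 (α = 5): (5−10)(5−7)(5−3)(5−8) = (−5)·(−2)·2·(−3) = −60 ≡ 6, so v_3 = 6^{−1} = 2 (mod 11).
  i = 4 (α = 3): (3−10)(3−7)(3−5)(3−8) = (−7)·(−4)·(−2)·(−5) = 280 ≡ 5, so v_4 = 5^{−1} = 9 (mod 11).
  i = 5 (α = 8): (8−10)(8−7)(8−5)(8−3) = (−2)·1·3·5 = −30 ≡ 3, so v_5 = 3^{−1} = 4 (mod 11).
  v = [1, 6, 2, 9, 4].
Step 2: syndromes of r = [0, 3, 0, 8, 10] (all sums mod 11).
  S_0 = Σ v_i r_i = 1·0 + 6·3 + 2·0 + 9·8 + 4·10 = 130 ≡ 9.
  S_1 = Σ v_i α_i r_i = 1·10·0 + 6·7·3 + 2·5·0 + 9·3·8 + 4·8·10 = 662 ≡ 2.
  α_i^2 mod 11 = [1, 5, 3, 9, 9].
  S_2 = Σ v_i α_i^2 r_i = 1·1·0 + 6·5·3 + 2·3·0 + 9·9·8 + 4·9·10 = 1098 ≡ 9.
  S = (9, 2, 9) ≠ 0, so r is not a codeword (an error is present).
Step 3: locate the error. For a single error e at position i, S_ℓ = v_i·e·α_i^ℓ, so α_err = S_1/S_0.
  S_0^{−1} = 9^{−1} = 5 (mod 11), so α_err = 2·5 = 10 ≡ 10 = α_1. Error position i = 1.
  Consistency check: S_2/S_1 = 9·6 = 54 ≡ 10 = α_err ✓ (single-error assumption holds).
Step 4: error magnitude e = S_0/v_1 = S_0·∏_{j≠1}(α_1 − α_j) = 9·1 = 9 ≡ 9 (mod 11).
Step 5: correct position 1: c_1 = r_1 − e = 0 − 9 ≡ 2 (mod 11). Hence c = [2, 3, 0, 8, 10].
  Check: interpolating c through the α_i gives m(x) = 9 + 7·x (degree < 2) with m(α_i) = c_i for every i, so c is indeed a codeword.


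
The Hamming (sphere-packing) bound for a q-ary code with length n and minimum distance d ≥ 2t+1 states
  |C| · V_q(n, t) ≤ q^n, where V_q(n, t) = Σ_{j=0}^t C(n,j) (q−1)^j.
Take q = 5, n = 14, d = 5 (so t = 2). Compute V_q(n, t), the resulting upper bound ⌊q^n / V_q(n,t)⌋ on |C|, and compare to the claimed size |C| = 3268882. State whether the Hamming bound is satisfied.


V_q(n, t) = 1513, q^n = 6103515625, Hamming bound = 4034048, |C| = 3268882 ≤ bound (satisfied).

Step 1: Compute V_q(n, t) = Σ_{j=0}^2 C(n, j) (q−1)^j.
  j = 0: C(14,0)·(4)^0 = 1·1 = 1.
  j = 1: C(14,1)·(4)^1 = 14·4 = 56.
  j = 2: C(14,2)·(4)^2 = 91·16 = 1456.
  V_q(n, t) = 1 + 56 + 1456 = 1513.
Step 2: q^n = 5^14 = 6103515625.
Step 3: Hamming bound ⌊q^n / V_q(n,t)⌋ = ⌊6103515625/1513⌋ = 4034048.
Step 4: Compare |C| = 3268882 to 4034048: satisfied.
The claimed |C| lies below the Hamming bound.


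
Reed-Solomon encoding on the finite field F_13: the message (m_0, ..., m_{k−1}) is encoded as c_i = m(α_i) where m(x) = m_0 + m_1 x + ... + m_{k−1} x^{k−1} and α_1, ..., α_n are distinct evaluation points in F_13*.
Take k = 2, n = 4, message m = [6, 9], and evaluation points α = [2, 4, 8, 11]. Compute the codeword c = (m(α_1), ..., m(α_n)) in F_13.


c = [11, 3, 0, 1]

Message polynomial: m(x) = 6 + 9·x (mod 13).
For each evaluation point α_i, compute m(α_i) mod 13:
  α_1 = 2: Horner steps 9 → 11, so m(2) = 11.
  α_2 = 4: Horner steps 9 → 3, so m(4) = 3.
  α_3 = 8: Horner steps 9 → 0, so m(8) = 0.
  α_4 = 11: Horner steps 9 → 1, so m(11) = 1.
Codeword c = [11, 3, 0, 1] ∈ F_13^4.


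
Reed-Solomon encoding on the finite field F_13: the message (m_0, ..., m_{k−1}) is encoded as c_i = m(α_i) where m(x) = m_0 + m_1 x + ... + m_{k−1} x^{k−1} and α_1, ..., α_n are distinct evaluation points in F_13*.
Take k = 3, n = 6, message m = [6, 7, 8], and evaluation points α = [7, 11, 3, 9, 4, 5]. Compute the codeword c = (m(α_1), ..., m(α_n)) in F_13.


c = [5, 11, 8, 2, 6, 7]

Message polynomial: m(x) = 6 + 7·x + 8·x^2 (mod 13).
For each evaluation point α_i, compute m(α_i) mod 13:
  α_1 = 7: Horner steps 8 → 11 → 5, so m(7) = 5.
  α_2 = 11: Horner steps 8 → 4 → 11, so m(11) = 11.
  α_3 = 3: Horner steps 8 → 5 → 8, so m(3) = 8.
  α_4 = 9: Horner steps 8 → 1 → 2, so m(9) = 2.
  α_5 = 4: Horner steps 8 → 0 → 6, so m(4) = 6.
  α_6 = 5: Horner steps 8 → 8 → 7, so m(5) = 7.
Codeword c = [5, 11, 8, 2, 6, 7] ∈ F_13^6.


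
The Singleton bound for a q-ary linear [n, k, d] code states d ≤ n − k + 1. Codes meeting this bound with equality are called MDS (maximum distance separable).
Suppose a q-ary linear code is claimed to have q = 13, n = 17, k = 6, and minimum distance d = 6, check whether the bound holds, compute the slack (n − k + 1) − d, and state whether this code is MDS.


Singleton RHS = n − k + 1 = 12, slack = 6, bound satisfied, not MDS.

Singleton bound: d ≤ n − k + 1.
Here n = 17, k = 6, so n − k + 1 = 12.
Given d = 6, check d ≤ 12: YES.
Slack = (n − k + 1) − d = 6.
The code is NOT MDS (slack = 6 > 0).
Description: the claimed parameters are [17, 6, 6]_13; such a code would be non-MDS.


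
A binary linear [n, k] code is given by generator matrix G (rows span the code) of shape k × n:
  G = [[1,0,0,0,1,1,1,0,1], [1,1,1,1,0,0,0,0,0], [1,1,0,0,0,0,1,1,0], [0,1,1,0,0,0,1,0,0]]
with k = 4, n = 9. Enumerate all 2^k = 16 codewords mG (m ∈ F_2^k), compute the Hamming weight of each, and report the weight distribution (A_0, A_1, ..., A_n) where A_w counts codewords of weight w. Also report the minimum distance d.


Weight distribution: A_0 = 1, A_3 = 4, A_4 = 4, A_5 = 2, A_6 = 2, A_7 = 2, A_8 = 1. Minimum distance d = 3.

Enumerate all 2^4 = 16 messages m ∈ F_2^4.
For each, compute codeword c = mG in F_2^9, then tally its weight.
  m = 0000 → c = 000000000, weight = 0.
  m = 1000 → c = 100011101, weight = 5.
  m = 0100 → c = 111100000, weight = 4.
  m = 1100 → c = 011111101, weight = 7.
  m = 0010 → c = 110000110, weight = 4.
  m = 1010 → c = 010011011, weight = 5.
  m = 0110 → c = 001100110, weight = 4.
  m = 1110 → c = 101111011, weight = 7.
  m = 0001 → c = 011000100, weight = 3.
  m = 1001 → c = 111011001, weight = 6.
  m = 0101 → c = 100100100, weight = 3.
  m = 1101 → c = 000111001, weight = 4.
  m = 0011 → c = 101000010, weight = 3.
  m = 1011 → c = 001011111, weight = 6.
  m = 0111 → c = 010100010, weight = 3.
  m = 1111 → c = 110111111, weight = 8.
Tally weights:
  weight 0: 1 codewords.
  weight 3: 4 codewords.
  weight 4: 4 codewords.
  weight 5: 2 codewords.
  weight 6: 2 codewords.
  weight 7: 2 codewords.
  weight 8: 1 codewords.
Minimum distance d = smallest w > 0 with A_w > 0 = 3.
Sanity: Σ A_w = 16 = 2^4 = 16 ✓.


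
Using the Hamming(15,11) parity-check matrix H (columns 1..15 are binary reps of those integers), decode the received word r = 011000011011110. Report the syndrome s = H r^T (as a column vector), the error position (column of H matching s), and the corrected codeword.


s = (0, 1, 0, 0)^T, error position = 4, corrected codeword c = 011100011011110

Compute s = H r^T mod 2 one row at a time:
  s_1 = 1 + 1 + 0 + 1 + 1 + 1 + 1 + 0 = 6 ≡ 0 (mod 2).
  s_2 = 0 + 0 + 0 + 0 + 1 + 1 + 1 + 0 = 3 ≡ 1 (mod 2).
  s_3 = 1 + 1 + 0 + 0 + 0 + 1 + 1 + 0 = 4 ≡ 0 (mod 2).
  s_4 = 0 + 1 + 0 + 0 + 1 + 1 + 1 + 0 = 4 ≡ 0 (mod 2).
s = (0, 1, 0, 0)^T — this equals column 4 of H (binary 0100), so error is at position 4.
Correct: flip bit 4 of r = 011000011011110 to get c = 011100011011110.


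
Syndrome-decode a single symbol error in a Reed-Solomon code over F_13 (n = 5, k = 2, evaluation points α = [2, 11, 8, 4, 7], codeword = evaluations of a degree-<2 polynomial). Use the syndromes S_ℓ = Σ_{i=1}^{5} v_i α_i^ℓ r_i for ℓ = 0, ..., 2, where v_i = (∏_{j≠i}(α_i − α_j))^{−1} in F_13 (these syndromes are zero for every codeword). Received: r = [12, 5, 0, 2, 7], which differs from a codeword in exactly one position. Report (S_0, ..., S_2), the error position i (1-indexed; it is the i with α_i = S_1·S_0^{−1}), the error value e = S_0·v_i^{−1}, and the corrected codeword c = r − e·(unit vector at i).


S = (5, 10, 7), error at position 1, error magnitude e = 9, c = [3, 5, 0, 2, 7].

Step 1: column multipliers v_i = (∏_{j≠i}(α_i − α_j))^{−1} mod 13.
  i = 1 (α = 2): (2−11)(2−8)(2−4)(2−7) = (−9)·(−6)·(−2)·(−5) = 540 ≡ 7, so v_1 = 7^{−1} = 2 (mod 13).
  i = 2 (α = 11): (11−2)(11−8)(11−4)(11−7) = 9·3·7·4 = 756 ≡ 2, so v_2 = 2^{−1} = 7 (mod 13).
  i = 3 (α = 8): (8−2)(8−11)(8−4)(8−7) = 6·(−3)·4·1 = −72 ≡ 6, so v_3 = 6^{−1} = 11 (mod 13).
  i = 4 (α = 4): (4−2)(4−11)(4−8)(4−7) = 2·(−7)·(−4)·(−3) = −168 ≡ 1, so v_4 = 1^{−1} = 1 (mod 13).
  i = 5 (α = 7): (7−2)(7−11)(7−8)(7−4) = 5·(−4)·(−1)·3 = 60 ≡ 8, so v_5 = 8^{−1} = 5 (mod 13).
  v = [2, 7, 11, 1, 5].
Step 2: syndromes of r = [12, 5, 0, 2, 7] (all sums mod 13).
  S_0 = Σ v_i r_i = 2·12 + 7·5 + 11·0 + 1·2 + 5·7 = 96 ≡ 5.
  S_1 = Σ v_i α_i r_i = 2·2·12 + 7·11·5 + 11·8·0 + 1·4·2 + 5·7·7 = 686 ≡ 10.
  α_i^2 mod 13 = [4, 4, 12, 3, 10].
  S_2 = Σ v_i α_i^2 r_i = 2·4·12 + 7·4·5 + 11·12·0 + 1·3·2 + 5·10·7 = 592 ≡ 7.
  S = (5, 10, 7) ≠ 0, so r is not a codeword (an error is present).
Step 3: locate the error. For a single error e at position i, S_ℓ = v_i·e·α_i^ℓ, so α_err = S_1/S_0.
  S_0^{−1} = 5^{−1} = 8 (mod 13), so α_err = 10·8 = 80 ≡ 2 = α_1. Error position i = 1.
  Consistency check: S_2/S_1 = 7·4 = 28 ≡ 2 = α_err ✓ (single-error assumption holds).
Step 4: error magnitude e = S_0/v_1 = S_0·∏_{j≠1}(α_1 − α_j) = 5·7 = 35 ≡ 9 (mod 13).
Step 5: correct position 1: c_1 = r_1 − e = 12 − 9 ≡ 3 (mod 13). Hence c = [3, 5, 0, 2, 7].
  Check: interpolating c through the α_i gives m(x) = 4 + 6·x (degree < 2) with m(α_i) = c_i for every i, so c is indeed a codeword.


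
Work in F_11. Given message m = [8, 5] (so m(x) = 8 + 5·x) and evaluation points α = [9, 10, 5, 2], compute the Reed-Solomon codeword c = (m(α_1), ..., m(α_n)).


c = [9, 3, 0, 7]

Message polynomial: m(x) = 8 + 5·x (mod 11).
For each evaluation point α_i, compute m(α_i) mod 11:
  α_1 = 9: Horner steps 5 → 9, so m(9) = 9.
  α_2 = 10: Horner steps 5 → 3, so m(10) = 3.
  α_3 = 5: Horner steps 5 → 0, so m(5) = 0.
  α_4 = 2: Horner steps 5 → 7, so m(2) = 7.
Codeword c = [9, 3, 0, 7] ∈ F_11^4.


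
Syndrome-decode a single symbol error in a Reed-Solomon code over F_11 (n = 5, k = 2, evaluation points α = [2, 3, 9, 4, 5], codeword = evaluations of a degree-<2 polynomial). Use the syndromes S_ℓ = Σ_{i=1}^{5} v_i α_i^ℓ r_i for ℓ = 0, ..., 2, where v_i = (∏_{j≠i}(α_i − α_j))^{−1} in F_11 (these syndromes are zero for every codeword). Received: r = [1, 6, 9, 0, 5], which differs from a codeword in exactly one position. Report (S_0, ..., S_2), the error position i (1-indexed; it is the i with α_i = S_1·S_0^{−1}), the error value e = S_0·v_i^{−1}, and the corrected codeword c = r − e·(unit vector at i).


S = (7, 8, 6), error at position 3, error magnitude e = 6, c = [1, 6, 3, 0, 5].

Step 1: column multipliers v_i = (∏_{j≠i}(α_i − α_j))^{−1} mod 11.
  i = 1 (α = 2): (2−3)(2−9)(2−4)(2−5) = (−1)·(−7)·(−2)·(−3) = 42 ≡ 9, so v_1 = 9^{−1} = 5 (mod 11).
  i = 2 (α = 3): (3−2)(3−9)(3−4)(3−5) = 1·(−6)·(−1)·(−2) = −12 ≡ 10, so v_2 = 10^{−1} = 10 (mod 11).
  i = 3 (α = 9): (9−2)(9−3)(9−4)(9−5) = 7·6·5·4 = 840 ≡ 4, so v_3 = 4^{−1} = 3 (mod 11).
  i = 4 (α = 4): (4−2)(4−3)(4−9)(4−5) = 2·1·(−5)·(−1) = 10 ≡ 10, so v_4 = 10^{−1} = 10 (mod 11).
  i = 5 (α = 5): (5−2)(5−3)(5−9)(5−4) = 3·2·(−4)·1 = −24 ≡ 9, so v_5 = 9^{−1} = 5 (mod 11).
  v = [5, 10, 3, 10, 5].
Step 2: syndromes of r = [1, 6, 9, 0, 5] (all sums mod 11).
  S_0 = Σ v_i r_i = 5·1 + 10·6 + 3·9 + 10·0 + 5·5 = 117 ≡ 7.
  S_1 = Σ v_i α_i r_i = 5·2·1 + 10·3·6 + 3·9·9 + 10·4·0 + 5·5·5 = 558 ≡ 8.
  α_i^2 mod 11 = [4, 9, 4, 5, 3].
  S_2 = Σ v_i α_i^2 r_i = 5·4·1 + 10·9·6 + 3·4·9 + 10·5·0 + 5·3·5 = 743 ≡ 6.
  S = (7, 8, 6) ≠ 0, so r is not a codeword (an error is present).
Step 3: locate the error. For a single error e at position i, S_ℓ = v_i·e·α_i^ℓ, so α_err = S_1/S_0.
  S_0^{−1} = 7^{−1} = 8 (mod 11), so α_err = 8·8 = 64 ≡ 9 = α_3. Error position i = 3.
  Consistency check: S_2/S_1 = 6·7 = 42 ≡ 9 = α_err ✓ (single-error assumption holds).
Step 4: error magnitude e = S_0/v_3 = S_0·∏_{j≠3}(α_3 − α_j) = 7·4 = 28 ≡ 6 (mod 11).
Step 5: correct position 3: c_3 = r_3 − e = 9 − 6 ≡ 3 (mod 11). Hence c = [1, 6, 3, 0, 5].
  Check: interpolating c through the α_i gives m(x) = 2 + 5·x (degree < 2) with m(α_i) = c_i for every i, so c is indeed a codeword.


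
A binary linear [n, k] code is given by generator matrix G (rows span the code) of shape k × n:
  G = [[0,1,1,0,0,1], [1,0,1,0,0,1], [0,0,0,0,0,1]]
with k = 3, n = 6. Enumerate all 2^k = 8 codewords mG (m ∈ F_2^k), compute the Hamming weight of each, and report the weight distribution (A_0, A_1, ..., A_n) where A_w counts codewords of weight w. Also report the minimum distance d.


Weight distribution: A_0 = 1, A_1 = 1, A_2 = 3, A_3 = 3. Minimum distance d = 1.

Enumerate all 2^3 = 8 messages m ∈ F_2^3.
For each, compute codeword c = mG in F_2^6, then tally its weight.
  m = 000 → c = 000000, weight = 0.
  m = 100 → c = 011001, weight = 3.
  m = 010 → c = 101001, weight = 3.
  m = 110 → c = 110000, weight = 2.
  m = 001 → c = 000001, weight = 1.
  m = 101 → c = 011000, weight = 2.
  m = 011 → c = 101000, weight = 2.
  m = 111 → c = 110001, weight = 3.
Tally weights:
  weight 0: 1 codewords.
  weight 1: 1 codewords.
  weight 2: 3 codewords.
  weight 3: 3 codewords.
Minimum distance d = smallest w > 0 with A_w > 0 = 1.
Sanity: Σ A_w = 8 = 2^3 = 8 ✓.


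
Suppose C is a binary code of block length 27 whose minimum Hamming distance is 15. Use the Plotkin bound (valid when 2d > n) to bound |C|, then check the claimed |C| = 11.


Plotkin bound M ≤ 10; given |C| = 11 > bound (violated).

Check applicability: 2d = 30, n = 27.
2d − n = 3 > 0, so Plotkin applies.
Compute d/(2d−n) = 15/3 ≈ 5.0000.
⌊d/(2d−n)⌋ = 5.
Plotkin bound: M ≤ 2·5 = 10.
Given |C| = 11, check: VIOLATED.
This |C| is above the Plotkin bound, so no binary code with n = 27, d = 15 and 11 codewords exists.


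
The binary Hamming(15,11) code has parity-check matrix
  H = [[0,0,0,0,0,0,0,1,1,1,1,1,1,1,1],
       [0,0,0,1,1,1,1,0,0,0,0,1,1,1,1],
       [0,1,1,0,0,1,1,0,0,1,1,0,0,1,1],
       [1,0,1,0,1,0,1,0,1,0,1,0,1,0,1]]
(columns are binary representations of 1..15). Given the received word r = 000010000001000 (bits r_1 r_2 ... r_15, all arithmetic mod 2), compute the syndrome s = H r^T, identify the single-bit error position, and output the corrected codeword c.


s = (1, 0, 0, 1)^T, error position = 9, corrected codeword c = 000010001001000

Compute s = H r^T mod 2 one row at a time:
  s_1 = 0 + 0 + 0 + 0 + 1 + 0 + 0 + 0 = 1 ≡ 1 (mod 2).
  s_2 = 0 + 1 + 0 + 0 + 1 + 0 + 0 + 0 = 2 ≡ 0 (mod 2).
  s_3 = 0 + 0 + 0 + 0 + 0 + 0 + 0 + 0 = 0 ≡ 0 (mod 2).
  s_4 = 0 + 0 + 1 + 0 + 0 + 0 + 0 + 0 = 1 ≡ 1 (mod 2).
s = (1, 0, 0, 1)^T — this equals column 9 of H (binary 1001), so error is at position 9.
Correct: flip bit 9 of r = 000010000001000 to get c = 000010001001000.


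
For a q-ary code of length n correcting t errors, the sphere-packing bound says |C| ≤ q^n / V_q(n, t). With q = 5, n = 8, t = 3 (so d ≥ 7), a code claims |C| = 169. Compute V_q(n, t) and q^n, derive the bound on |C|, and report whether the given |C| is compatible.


V_q(n, t) = 4065, q^n = 390625, Hamming bound = 96, |C| = 169 > bound (violated).

Step 1: Compute V_q(n, t) = Σ_{j=0}^3 C(n, j) (q−1)^j.
  j = 0: C(8,0)·(4)^0 = 1·1 = 1.
  j = 1: C(8,1)·(4)^1 = 8·4 = 32.
  j = 2: C(8,2)·(4)^2 = 28·16 = 448.
  j = 3: C(8,3)·(4)^3 = 56·64 = 3584.
  V_q(n, t) = 1 + 32 + 448 + 3584 = 4065.
Step 2: q^n = 5^8 = 390625.
Step 3: Hamming bound ⌊q^n / V_q(n,t)⌋ = ⌊390625/4065⌋ = 96.
Step 4: Compare |C| = 169 to 96: violated.
The claimed |C| lies above the Hamming bound, so no 5-ary code of length 8 with d ≥ 7 can have 169 codewords.


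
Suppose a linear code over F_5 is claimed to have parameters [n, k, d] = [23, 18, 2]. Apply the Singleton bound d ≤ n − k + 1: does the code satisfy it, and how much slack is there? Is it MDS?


Singleton RHS = n − k + 1 = 6, slack = 4, bound satisfied, not MDS.

Singleton bound: d ≤ n − k + 1.
Here n = 23, k = 18, so n − k + 1 = 6.
Given d = 2, check d ≤ 6: YES.
Slack = (n − k + 1) − d = 4.
The code is NOT MDS (slack = 4 > 0).
Description: the claimed parameters are [23, 18, 2]_5; such a code would be non-MDS.


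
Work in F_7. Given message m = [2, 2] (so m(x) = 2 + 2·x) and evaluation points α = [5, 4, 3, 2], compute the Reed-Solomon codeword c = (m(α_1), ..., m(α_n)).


c = [5, 3, 1, 6]

Message polynomial: m(x) = 2 + 2·x (mod 7).
For each evaluation point α_i, compute m(α_i) mod 7:
  α_1 = 5: Horner steps 2 → 5, so m(5) = 5.
  α_2 = 4: Horner steps 2 → 3, so m(4) = 3.
  α_3 = 3: Horner steps 2 → 1, so m(3) = 1.
  α_4 = 2: Horner steps 2 → 6, so m(2) = 6.
Codeword c = [5, 3, 1, 6] ∈ F_7^4.


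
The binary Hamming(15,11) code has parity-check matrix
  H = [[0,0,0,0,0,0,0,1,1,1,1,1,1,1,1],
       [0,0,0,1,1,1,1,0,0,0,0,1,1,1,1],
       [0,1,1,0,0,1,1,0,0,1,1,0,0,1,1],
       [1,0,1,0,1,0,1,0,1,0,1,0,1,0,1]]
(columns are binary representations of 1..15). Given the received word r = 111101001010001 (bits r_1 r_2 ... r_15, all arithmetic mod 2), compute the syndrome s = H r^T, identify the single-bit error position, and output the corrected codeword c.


s = (1, 1, 1, 1)^T, error position = 15, corrected codeword c = 111101001010000

Compute s = H r^T mod 2 one row at a time:
  s_1 = 0 + 1 + 0 + 1 + 0 + 0 + 0 + 1 = 3 ≡ 1 (mod 2).
  s_2 = 1 + 0 + 1 + 0 + 0 + 0 + 0 + 1 = 3 ≡ 1 (mod 2).
  s_3 = 1 + 1 + 1 + 0 + 0 + 1 + 0 + 1 = 5 ≡ 1 (mod 2).
  s_4 = 1 + 1 + 0 + 0 + 1 + 1 + 0 + 1 = 5 ≡ 1 (mod 2).
s = (1, 1, 1, 1)^T — this equals column 15 of H (binary 1111), so error is at position 15.
Correct: flip bit 15 of r = 111101001010001 to get c = 111101001010000.


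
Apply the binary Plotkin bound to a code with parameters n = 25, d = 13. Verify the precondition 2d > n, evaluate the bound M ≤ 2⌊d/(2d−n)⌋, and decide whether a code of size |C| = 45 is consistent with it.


Plotkin bound M ≤ 26; given |C| = 45 > bound (violated).

Check applicability: 2d = 26, n = 25.
2d − n = 1 > 0, so Plotkin applies.
Compute d/(2d−n) = 13/1 ≈ 13.0000.
⌊d/(2d−n)⌋ = 13.
Plotkin bound: M ≤ 2·13 = 26.
Given |C| = 45, check: VIOLATED.
This |C| is above the Plotkin bound, so no binary code with n = 25, d = 13 and 45 codewords exists.


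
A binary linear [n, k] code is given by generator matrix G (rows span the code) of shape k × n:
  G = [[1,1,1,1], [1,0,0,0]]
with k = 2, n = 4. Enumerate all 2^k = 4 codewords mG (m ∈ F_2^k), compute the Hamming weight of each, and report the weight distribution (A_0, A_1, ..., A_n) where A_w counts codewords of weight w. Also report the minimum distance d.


Weight distribution: A_0 = 1, A_1 = 1, A_3 = 1, A_4 = 1. Minimum distance d = 1.

Enumerate all 2^2 = 4 messages m ∈ F_2^2.
For each, compute codeword c = mG in F_2^4, then tally its weight.
  m = 00 → c = 0000, weight = 0.
  m = 10 → c = 1111, weight = 4.
  m = 01 → c = 1000, weight = 1.
  m = 11 → c = 0111, weight = 3.
Tally weights:
  weight 0: 1 codewords.
  weight 1: 1 codewords.
  weight 3: 1 codewords.
  weight 4: 1 codewords.
Minimum distance d = smallest w > 0 with A_w > 0 = 1.
Sanity: Σ A_w = 4 = 2^2 = 4 ✓.


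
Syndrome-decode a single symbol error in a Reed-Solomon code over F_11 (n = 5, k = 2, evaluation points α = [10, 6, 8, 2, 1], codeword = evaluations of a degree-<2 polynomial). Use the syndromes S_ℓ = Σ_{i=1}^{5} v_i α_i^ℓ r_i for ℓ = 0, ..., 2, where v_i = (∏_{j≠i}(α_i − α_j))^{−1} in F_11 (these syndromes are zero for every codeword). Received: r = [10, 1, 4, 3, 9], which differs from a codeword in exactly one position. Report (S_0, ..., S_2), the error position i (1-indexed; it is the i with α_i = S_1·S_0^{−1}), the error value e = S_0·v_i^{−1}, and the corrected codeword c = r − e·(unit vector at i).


S = (6, 4, 10), error at position 3, error magnitude e = 4, c = [10, 1, 0, 3, 9].

Step 1: column multipliers v_i = (∏_{j≠i}(α_i − α_j))^{−1} mod 11.
  i = 1 (α = 10): (10−6)(10−8)(10−2)(10−1) = 4·2·8·9 = 576 ≡ 4, so v_1 = 4^{−1} = 3 (mod 11).
  i = 2 (α = 6): (6−10)(6−8)(6−2)(6−1) = (−4)·(−2)·4·5 = 160 ≡ 6, so v_2 = 6^{−1} = 2 (mod 11).
  i = 3 (α = 8): (8−10)(8−6)(8−2)(8−1) = (−2)·2·6·7 = −168 ≡ 8, so v_3 = 8^{−1} = 7 (mod 11).
  i = 4 (α = 2): (2−10)(2−6)(2−8)(2−1) = (−8)·(−4)·(−6)·1 = −192 ≡ 6, so v_4 = 6^{−1} = 2 (mod 11).
  i = 5 (α = 1): (1−10)(1−6)(1−8)(1−2) = (−9)·(−5)·(−7)·(−1) = 315 ≡ 7, so v_5 = 7^{−1} = 8 (mod 11).
  v = [3, 2, 7, 2, 8].
Step 2: syndromes of r = [10, 1, 4, 3, 9] (all sums mod 11).
  S_0 = Σ v_i r_i = 3·10 + 2·1 + 7·4 + 2·3 + 8·9 = 138 ≡ 6.
  S_1 = Σ v_i α_i r_i = 3·10·10 + 2·6·1 + 7·8·4 + 2·2·3 + 8·1·9 = 620 ≡ 4.
  α_i^2 mod 11 = [1, 3, 9, 4, 1].
  S_2 = Σ v_i α_i^2 r_i = 3·1·10 + 2·3·1 + 7·9·4 + 2·4·3 + 8·1·9 = 384 ≡ 10.
  S = (6, 4, 10) ≠ 0, so r is not a codeword (an error is present).
Step 3: locate the error. For a single error e at position i, S_ℓ = v_i·e·α_i^ℓ, so α_err = S_1/S_0.
  S_0^{−1} = 6^{−1} = 2 (mod 11), so α_err = 4·2 = 8 ≡ 8 = α_3. Error position i = 3.
  Consistency check: S_2/S_1 = 10·3 = 30 ≡ 8 = α_err ✓ (single-error assumption holds).
Step 4: error magnitude e = S_0/v_3 = S_0·∏_{j≠3}(α_3 − α_j) = 6·8 = 48 ≡ 4 (mod 11).
Step 5: correct position 3: c_3 = r_3 − e = 4 − 4 ≡ 0 (mod 11). Hence c = [10, 1, 0, 3, 9].
  Check: interpolating c through the α_i gives m(x) = 4 + 5·x (degree < 2) with m(α_i) = c_i for every i, so c is indeed a codeword.


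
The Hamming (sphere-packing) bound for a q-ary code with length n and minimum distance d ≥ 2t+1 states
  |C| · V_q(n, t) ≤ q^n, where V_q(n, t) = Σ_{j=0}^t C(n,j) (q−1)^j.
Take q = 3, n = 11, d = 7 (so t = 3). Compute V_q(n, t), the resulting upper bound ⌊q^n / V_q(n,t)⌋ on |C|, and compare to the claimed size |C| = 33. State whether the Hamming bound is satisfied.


V_q(n, t) = 1563, q^n = 177147, Hamming bound = 113, |C| = 33 ≤ bound (satisfied).

Step 1: Compute V_q(n, t) = Σ_{j=0}^3 C(n, j) (q−1)^j.
  j = 0: C(11,0)·(2)^0 = 1·1 = 1.
  j = 1: C(11,1)·(2)^1 = 11·2 = 22.
  j = 2: C(11,2)·(2)^2 = 55·4 = 220.
  j = 3: C(11,3)·(2)^3 = 165·8 = 1320.
  V_q(n, t) = 1 + 22 + 220 + 1320 = 1563.
Step 2: q^n = 3^11 = 177147.
Step 3: Hamming bound ⌊q^n / V_q(n,t)⌋ = ⌊177147/1563⌋ = 113.
Step 4: Compare |C| = 33 to 113: satisfied.
The claimed |C| lies below the Hamming bound.


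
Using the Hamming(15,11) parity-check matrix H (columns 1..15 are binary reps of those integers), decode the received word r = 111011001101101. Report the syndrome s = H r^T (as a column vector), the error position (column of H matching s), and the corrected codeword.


s = (1, 1, 1, 0)^T, error position = 14, corrected codeword c = 111011001101111

Compute s = H r^T mod 2 one row at a time:
  s_1 = 0 + 1 + 1 + 0 + 1 + 1 + 0 + 1 = 5 ≡ 1 (mod 2).
  s_2 = 0 + 1 + 1 + 0 + 1 + 1 + 0 + 1 = 5 ≡ 1 (mod 2).
  s_3 = 1 + 1 + 1 + 0 + 1 + 0 + 0 + 1 = 5 ≡ 1 (mod 2).
  s_4 = 1 + 1 + 1 + 0 + 1 + 0 + 1 + 1 = 6 ≡ 0 (mod 2).
s = (1, 1, 1, 0)^T — this equals column 14 of H (binary 1110), so error is at position 14.
Correct: flip bit 14 of r = 111011001101101 to get c = 111011001101111.


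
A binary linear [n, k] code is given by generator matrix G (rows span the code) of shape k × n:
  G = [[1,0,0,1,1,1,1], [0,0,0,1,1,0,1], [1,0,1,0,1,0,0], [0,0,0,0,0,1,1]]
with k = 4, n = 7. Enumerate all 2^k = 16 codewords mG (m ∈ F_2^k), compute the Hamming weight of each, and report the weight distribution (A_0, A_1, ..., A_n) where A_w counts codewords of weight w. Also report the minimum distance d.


Weight distribution: A_0 = 1, A_2 = 4, A_3 = 6, A_4 = 3, A_5 = 2. Minimum distance d = 2.

Enumerate all 2^4 = 16 messages m ∈ F_2^4.
For each, compute codeword c = mG in F_2^7, then tally its weight.
  m = 0000 → c = 0000000, weight = 0.
  m = 1000 → c = 1001111, weight = 5.
  m = 0100 → c = 0001101, weight = 3.
  m = 1100 → c = 1000010, weight = 2.
  m = 0010 → c = 1010100, weight = 3.
  m = 1010 → c = 0011011, weight = 4.
  m = 0110 → c = 1011001, weight = 4.
  m = 1110 → c = 0010110, weight = 3.
  m = 0001 → c = 0000011, weight = 2.
  m = 1001 → c = 1001100, weight = 3.
  m = 0101 → c = 0001110, weight = 3.
  m = 1101 → c = 1000001, weight = 2.
  m = 0011 → c = 1010111, weight = 5.
  m = 1011 → c = 0011000, weight = 2.
  m = 0111 → c = 1011010, weight = 4.
  m = 1111 → c = 0010101, weight = 3.
Tally weights:
  weight 0: 1 codewords.
  weight 2: 4 codewords.
  weight 3: 6 codewords.
  weight 4: 3 codewords.
  weight 5: 2 codewords.
Minimum distance d = smallest w > 0 with A_w > 0 = 2.
Sanity: Σ A_w = 16 = 2^4 = 16 ✓.


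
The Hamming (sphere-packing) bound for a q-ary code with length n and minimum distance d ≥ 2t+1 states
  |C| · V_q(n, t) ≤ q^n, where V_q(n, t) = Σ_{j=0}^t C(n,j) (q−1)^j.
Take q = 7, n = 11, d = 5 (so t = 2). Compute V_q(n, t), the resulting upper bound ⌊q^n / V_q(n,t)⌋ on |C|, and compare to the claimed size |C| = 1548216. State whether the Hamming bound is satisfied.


V_q(n, t) = 2047, q^n = 1977326743, Hamming bound = 965963, |C| = 1548216 > bound (violated).

Step 1: Compute V_q(n, t) = Σ_{j=0}^2 C(n, j) (q−1)^j.
  j = 0: C(11,0)·(6)^0 = 1·1 = 1.
  j = 1: C(11,1)·(6)^1 = 11·6 = 66.
  j = 2: C(11,2)·(6)^2 = 55·36 = 1980.
  V_q(n, t) = 1 + 66 + 1980 = 2047.
Step 2: q^n = 7^11 = 1977326743.
Step 3: Hamming bound ⌊q^n / V_q(n,t)⌋ = ⌊1977326743/2047⌋ = 965963.
Step 4: Compare |C| = 1548216 to 965963: violated.
The claimed |C| lies above the Hamming bound, so no 7-ary code of length 11 with d ≥ 5 can have 1548216 codewords.


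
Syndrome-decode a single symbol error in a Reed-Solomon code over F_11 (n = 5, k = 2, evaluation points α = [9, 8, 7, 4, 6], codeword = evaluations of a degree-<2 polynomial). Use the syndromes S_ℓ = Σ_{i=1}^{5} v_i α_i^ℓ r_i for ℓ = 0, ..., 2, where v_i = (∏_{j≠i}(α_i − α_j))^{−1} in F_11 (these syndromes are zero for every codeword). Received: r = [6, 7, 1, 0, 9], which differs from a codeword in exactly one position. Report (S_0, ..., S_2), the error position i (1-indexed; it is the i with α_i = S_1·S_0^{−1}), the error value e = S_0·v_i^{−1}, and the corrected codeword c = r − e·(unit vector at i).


S = (8, 1, 7), error at position 3, error magnitude e = 4, c = [6, 7, 8, 0, 9].

Step 1: column multipliers v_i = (∏_{j≠i}(α_i − α_j))^{−1} mod 11.
  i = 1 (α = 9): (9−8)(9−7)(9−4)(9−6) = 1·2·5·3 = 30 ≡ 8, so v_1 = 8^{−1} = 7 (mod 11).
  i = 2 (α = 8): (8−9)(8−7)(8−4)(8−6) = (−1)·1·4·2 = −8 ≡ 3, so v_2 = 3^{−1} = 4 (mod 11).
  i = 3 (α = 7): (7−9)(7−8)(7−4)(7−6) = (−2)·(−1)·3·1 = 6 ≡ 6, so v_3 = 6^{−1} = 2 (mod 11).
  i = 4 (α = 4): (4−9)(4−8)(4−7)(4−6) = (−5)·(−4)·(−3)·(−2) = 120 ≡ 10, so v_4 = 10^{−1} = 10 (mod 11).
  i = 5 (α = 6): (6−9)(6−8)(6−7)(6−4) = (−3)·(−2)·(−1)·2 = −12 ≡ 10, so v_5 = 10^{−1} = 10 (mod 11).
  v = [7, 4, 2, 10, 10].
Step 2: syndromes of r = [6, 7, 1, 0, 9] (all sums mod 11).
  S_0 = Σ v_i r_i = 7·6 + 4·7 + 2·1 + 10·0 + 10·9 = 162 ≡ 8.
  S_1 = Σ v_i α_i r_i = 7·9·6 + 4·8·7 + 2·7·1 + 10·4·0 + 10·6·9 = 1156 ≡ 1.
  α_i^2 mod 11 = [4, 9, 5, 5, 3].
  S_2 = Σ v_i α_i^2 r_i = 7·4·6 + 4·9·7 + 2·5·1 + 10·5·0 + 10·3·9 = 700 ≡ 7.
  S = (8, 1, 7) ≠ 0, so r is not a codeword (an error is present).
Step 3: locate the error. For a single error e at position i, S_ℓ = v_i·e·α_i^ℓ, so α_err = S_1/S_0.
  S_0^{−1} = 8^{−1} = 7 (mod 11), so α_err = 1·7 = 7 ≡ 7 = α_3. Error position i = 3.
  Consistency check: S_2/S_1 = 7·1 = 7 ≡ 7 = α_err ✓ (single-error assumption holds).
Step 4: error magnitude e = S_0/v_3 = S_0·∏_{j≠3}(α_3 − α_j) = 8·6 = 48 ≡ 4 (mod 11).
Step 5: correct position 3: c_3 = r_3 − e = 1 − 4 ≡ 8 (mod 11). Hence c = [6, 7, 8, 0, 9].
  Check: interpolating c through the α_i gives m(x) = 4 + 10·x (degree < 2) with m(α_i) = c_i for every i, so c is indeed a codeword.


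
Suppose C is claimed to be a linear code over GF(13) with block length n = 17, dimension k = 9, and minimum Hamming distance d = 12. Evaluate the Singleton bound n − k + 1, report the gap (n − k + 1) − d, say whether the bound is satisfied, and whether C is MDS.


Singleton RHS = n − k + 1 = 9, slack = -3, bound violated (no such code; not MDS).

Singleton bound: d ≤ n − k + 1.
Here n = 17, k = 9, so n − k + 1 = 9.
Given d = 12, check d ≤ 9: NO.
Slack = (n − k + 1) − d = -3.
The slack is negative: d = 12 exceeds n − k + 1 = 9 by 3, so the Singleton bound is violated and no linear [17, 9, 12]_13 code can exist. In particular it is not MDS (MDS requires d = n − k + 1 exactly).
Description: the claimed parameters are [17, 9, 12]_13; such a code would be impossible (violates the Singleton bound).


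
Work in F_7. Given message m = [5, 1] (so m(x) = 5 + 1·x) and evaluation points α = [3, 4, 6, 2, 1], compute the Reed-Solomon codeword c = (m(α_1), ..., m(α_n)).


c = [1, 2, 4, 0, 6]

Message polynomial: m(x) = 5 + 1·x (mod 7).
For each evaluation point α_i, compute m(α_i) mod 7:
  α_1 = 3: Horner steps 1 → 1, so m(3) = 1.
  α_2 = 4: Horner steps 1 → 2, so m(4) = 2.
  α_3 = 6: Horner steps 1 → 4, so m(6) = 4.
  α_4 = 2: Horner steps 1 → 0, so m(2) = 0.
  α_5 = 1: Horner steps 1 → 6, so m(1) = 6.
Codeword c = [1, 2, 4, 0, 6] ∈ F_7^5.


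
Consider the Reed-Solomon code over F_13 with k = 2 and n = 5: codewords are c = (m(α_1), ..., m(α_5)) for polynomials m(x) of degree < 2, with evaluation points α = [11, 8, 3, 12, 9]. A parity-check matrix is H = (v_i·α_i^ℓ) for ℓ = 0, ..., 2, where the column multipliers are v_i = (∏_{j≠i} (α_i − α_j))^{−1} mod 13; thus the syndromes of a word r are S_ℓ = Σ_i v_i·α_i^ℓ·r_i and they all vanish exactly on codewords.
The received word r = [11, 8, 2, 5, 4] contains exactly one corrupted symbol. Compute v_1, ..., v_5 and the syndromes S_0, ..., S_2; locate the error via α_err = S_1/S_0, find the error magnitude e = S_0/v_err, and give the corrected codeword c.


S = (7, 12, 2), error at position 1, error magnitude e = 2, c = [9, 8, 2, 5, 4].

Step 1: column multipliers v_i = (∏_{j≠i}(α_i − α_j))^{−1} mod 13.
  i = 1 (α = 11): (11−8)(11−3)(11−12)(11−9) = 3·8·(−1)·2 = −48 ≡ 4, so v_1 = 4^{−1} = 10 (mod 13).
  i = 2 (α = 8): (8−11)(8−3)(8−12)(8−9) = (−3)·5·(−4)·(−1) = −60 ≡ 5, so v_2 = 5^{−1} = 8 (mod 13).
  i = 3 (α = 3): (3−11)(3−8)(3−12)(3−9) = (−8)·(−5)·(−9)·(−6) = 2160 ≡ 2, so v_3 = 2^{−1} = 7 (mod 13).
  i = 4 (α = 12): (12−11)(12−8)(12−3)(12−9) = 1·4·9·3 = 108 ≡ 4, so v_4 = 4^{−1} = 10 (mod 13).
  i = 5 (α = 9): (9−11)(9−8)(9−3)(9−12) = (−2)·1·6·(−3) = 36 ≡ 10, so v_5 = 10^{−1} = 4 (mod 13).
  v = [10, 8, 7, 10, 4].
Step 2: syndromes of r = [11, 8, 2, 5, 4] (all sums mod 13).
  S_0 = Σ v_i r_i = 10·11 + 8·8 + 7·2 + 10·5 + 4·4 = 254 ≡ 7.
  S_1 = Σ v_i α_i r_i = 10·11·11 + 8·8·8 + 7·3·2 + 10·12·5 + 4·9·4 = 2508 ≡ 12.
  α_i^2 mod 13 = [4, 12, 9, 1, 3].
  S_2 = Σ v_i α_i^2 r_i = 10·4·11 + 8·12·8 + 7·9·2 + 10·1·5 + 4·3·4 = 1432 ≡ 2.
  S = (7, 12, 2) ≠ 0, so r is not a codeword (an error is present).
Step 3: locate the error. For a single error e at position i, S_ℓ = v_i·e·α_i^ℓ, so α_err = S_1/S_0.
  S_0^{−1} = 7^{−1} = 2 (mod 13), so α_err = 12·2 = 24 ≡ 11 = α_1. Error position i = 1.
  Consistency check: S_2/S_1 = 2·12 = 24 ≡ 11 = α_err ✓ (single-error assumption holds).
Step 4: error magnitude e = S_0/v_1 = S_0·∏_{j≠1}(α_1 − α_j) = 7·4 = 28 ≡ 2 (mod 13).
Step 5: correct position 1: c_1 = r_1 − e = 11 − 2 ≡ 9 (mod 13). Hence c = [9, 8, 2, 5, 4].
  Check: interpolating c through the α_i gives m(x) = 1 + 9·x (degree < 2) with m(α_i) = c_i for every i, so c is indeed a codeword.


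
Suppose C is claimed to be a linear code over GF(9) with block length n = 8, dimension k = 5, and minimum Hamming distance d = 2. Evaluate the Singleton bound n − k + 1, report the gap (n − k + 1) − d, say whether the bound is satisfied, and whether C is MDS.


Singleton RHS = n − k + 1 = 4, slack = 2, bound satisfied, not MDS.

Singleton bound: d ≤ n − k + 1.
Here n = 8, k = 5, so n − k + 1 = 4.
Given d = 2, check d ≤ 4: YES.
Slack = (n − k + 1) − d = 2.
The code is NOT MDS (slack = 2 > 0).
Description: the claimed parameters are [8, 5, 2]_9; such a code would be non-MDS.


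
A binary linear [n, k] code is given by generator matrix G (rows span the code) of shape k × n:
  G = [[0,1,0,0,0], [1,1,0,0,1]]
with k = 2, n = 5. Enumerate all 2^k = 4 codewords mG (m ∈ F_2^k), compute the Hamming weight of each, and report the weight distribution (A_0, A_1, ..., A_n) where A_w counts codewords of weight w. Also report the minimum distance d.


Weight distribution: A_0 = 1, A_1 = 1, A_2 = 1, A_3 = 1. Minimum distance d = 1.

Enumerate all 2^2 = 4 messages m ∈ F_2^2.
For each, compute codeword c = mG in F_2^5, then tally its weight.
  m = 00 → c = 00000, weight = 0.
  m = 10 → c = 01000, weight = 1.
  m = 01 → c = 11001, weight = 3.
  m = 11 → c = 10001, weight = 2.
Tally weights:
  weight 0: 1 codewords.
  weight 1: 1 codewords.
  weight 2: 1 codewords.
  weight 3: 1 codewords.
Minimum distance d = smallest w > 0 with A_w > 0 = 1.
Sanity: Σ A_w = 4 = 2^2 = 4 ✓.
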